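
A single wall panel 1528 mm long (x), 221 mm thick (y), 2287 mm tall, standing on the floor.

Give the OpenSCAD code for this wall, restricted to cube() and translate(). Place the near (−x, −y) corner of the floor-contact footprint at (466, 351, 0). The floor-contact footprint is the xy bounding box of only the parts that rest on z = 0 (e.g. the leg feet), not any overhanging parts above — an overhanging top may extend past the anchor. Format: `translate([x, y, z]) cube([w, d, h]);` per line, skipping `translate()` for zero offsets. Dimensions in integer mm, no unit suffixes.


translate([466, 351, 0]) cube([1528, 221, 2287]);


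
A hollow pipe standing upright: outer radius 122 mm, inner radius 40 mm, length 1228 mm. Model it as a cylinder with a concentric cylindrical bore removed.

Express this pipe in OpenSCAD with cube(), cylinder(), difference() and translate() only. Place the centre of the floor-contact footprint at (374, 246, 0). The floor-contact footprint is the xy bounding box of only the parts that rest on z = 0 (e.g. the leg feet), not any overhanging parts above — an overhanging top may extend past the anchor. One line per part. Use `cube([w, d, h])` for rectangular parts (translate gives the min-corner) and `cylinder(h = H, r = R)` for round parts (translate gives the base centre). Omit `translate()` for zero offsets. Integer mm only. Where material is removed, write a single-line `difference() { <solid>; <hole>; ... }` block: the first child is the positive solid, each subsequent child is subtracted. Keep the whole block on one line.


difference() { translate([374, 246, 0]) cylinder(h = 1228, r = 122); translate([374, 246, 0]) cylinder(h = 1228, r = 40); }


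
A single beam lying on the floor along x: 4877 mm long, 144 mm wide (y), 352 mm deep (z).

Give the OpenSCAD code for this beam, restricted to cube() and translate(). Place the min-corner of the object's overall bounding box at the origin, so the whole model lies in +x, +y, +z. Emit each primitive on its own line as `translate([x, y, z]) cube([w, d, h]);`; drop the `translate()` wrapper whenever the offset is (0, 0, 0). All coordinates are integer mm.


cube([4877, 144, 352]);


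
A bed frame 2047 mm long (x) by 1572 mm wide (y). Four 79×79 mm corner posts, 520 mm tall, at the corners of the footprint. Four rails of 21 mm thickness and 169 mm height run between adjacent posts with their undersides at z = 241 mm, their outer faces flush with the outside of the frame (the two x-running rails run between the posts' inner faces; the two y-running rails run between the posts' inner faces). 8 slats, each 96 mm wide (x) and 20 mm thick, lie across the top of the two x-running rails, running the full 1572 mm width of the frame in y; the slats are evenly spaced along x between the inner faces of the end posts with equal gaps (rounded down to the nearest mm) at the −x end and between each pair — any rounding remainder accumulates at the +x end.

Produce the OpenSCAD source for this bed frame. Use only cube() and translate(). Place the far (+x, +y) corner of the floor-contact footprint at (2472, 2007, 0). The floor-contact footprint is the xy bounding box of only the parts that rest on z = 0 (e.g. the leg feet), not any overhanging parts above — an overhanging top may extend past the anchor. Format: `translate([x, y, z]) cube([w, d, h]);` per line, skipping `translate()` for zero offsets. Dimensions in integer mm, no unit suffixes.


// slat z = rail_z + rail_h = 241 + 169 = 410
// slat gap = ⌊(1889 − 8·96) / 9⌋ = 124
translate([425, 435, 0]) cube([79, 79, 520]);
translate([425, 1928, 0]) cube([79, 79, 520]);
translate([2393, 435, 0]) cube([79, 79, 520]);
translate([2393, 1928, 0]) cube([79, 79, 520]);
translate([504, 435, 241]) cube([1889, 21, 169]);
translate([504, 1986, 241]) cube([1889, 21, 169]);
translate([425, 514, 241]) cube([21, 1414, 169]);
translate([2451, 514, 241]) cube([21, 1414, 169]);
translate([628, 435, 410]) cube([96, 1572, 20]);
translate([848, 435, 410]) cube([96, 1572, 20]);
translate([1068, 435, 410]) cube([96, 1572, 20]);
translate([1288, 435, 410]) cube([96, 1572, 20]);
translate([1508, 435, 410]) cube([96, 1572, 20]);
translate([1728, 435, 410]) cube([96, 1572, 20]);
translate([1948, 435, 410]) cube([96, 1572, 20]);
translate([2168, 435, 410]) cube([96, 1572, 20]);


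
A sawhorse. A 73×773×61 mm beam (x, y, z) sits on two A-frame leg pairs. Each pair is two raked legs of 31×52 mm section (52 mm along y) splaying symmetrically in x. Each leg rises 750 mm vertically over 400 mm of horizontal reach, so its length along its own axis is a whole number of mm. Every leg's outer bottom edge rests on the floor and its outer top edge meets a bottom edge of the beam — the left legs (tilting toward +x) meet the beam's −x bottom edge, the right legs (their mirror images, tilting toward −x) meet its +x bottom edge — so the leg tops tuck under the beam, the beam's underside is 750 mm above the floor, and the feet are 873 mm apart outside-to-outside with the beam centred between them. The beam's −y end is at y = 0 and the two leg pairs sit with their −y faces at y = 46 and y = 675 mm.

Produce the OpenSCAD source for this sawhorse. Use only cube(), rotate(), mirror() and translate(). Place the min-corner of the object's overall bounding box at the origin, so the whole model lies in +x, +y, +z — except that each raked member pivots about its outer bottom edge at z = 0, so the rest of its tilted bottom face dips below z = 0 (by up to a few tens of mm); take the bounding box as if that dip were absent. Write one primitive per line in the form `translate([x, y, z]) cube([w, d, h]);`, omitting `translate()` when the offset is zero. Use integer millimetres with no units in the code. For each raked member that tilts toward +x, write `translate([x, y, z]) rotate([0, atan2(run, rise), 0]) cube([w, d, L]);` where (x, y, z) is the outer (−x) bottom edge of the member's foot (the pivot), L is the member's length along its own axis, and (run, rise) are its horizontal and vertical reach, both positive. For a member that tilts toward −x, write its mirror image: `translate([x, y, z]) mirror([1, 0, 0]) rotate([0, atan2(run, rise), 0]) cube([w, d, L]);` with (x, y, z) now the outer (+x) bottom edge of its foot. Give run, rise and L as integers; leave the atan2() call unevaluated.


translate([400, 0, 750]) cube([73, 773, 61]);
translate([0, 46, 0]) rotate([0, atan2(400, 750), 0]) cube([31, 52, 850]);
translate([873, 46, 0]) mirror([1, 0, 0]) rotate([0, atan2(400, 750), 0]) cube([31, 52, 850]);
translate([0, 675, 0]) rotate([0, atan2(400, 750), 0]) cube([31, 52, 850]);
translate([873, 675, 0]) mirror([1, 0, 0]) rotate([0, atan2(400, 750), 0]) cube([31, 52, 850]);


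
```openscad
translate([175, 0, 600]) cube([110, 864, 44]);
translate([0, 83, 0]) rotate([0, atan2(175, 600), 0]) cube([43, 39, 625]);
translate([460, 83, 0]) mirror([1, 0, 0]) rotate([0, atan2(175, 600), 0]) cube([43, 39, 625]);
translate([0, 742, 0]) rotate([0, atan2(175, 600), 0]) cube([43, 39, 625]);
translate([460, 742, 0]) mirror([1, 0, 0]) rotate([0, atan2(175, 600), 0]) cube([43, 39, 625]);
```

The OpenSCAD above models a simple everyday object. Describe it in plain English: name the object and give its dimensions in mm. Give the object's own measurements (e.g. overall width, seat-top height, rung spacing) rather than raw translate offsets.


A sawhorse. A 110×864×44 mm beam (x, y, z) sits on two A-frame leg pairs. Each pair is two raked legs of 43×39 mm section (39 mm along y) splaying symmetrically in x. Each leg rises 600 mm vertically over 175 mm of horizontal reach and is 625 mm long along its own axis. Every leg's outer bottom edge rests on the floor and its outer top edge meets a bottom edge of the beam — the left legs (tilting toward +x) meet the beam's −x bottom edge, the right legs (their mirror images, tilting toward −x) meet its +x bottom edge — so the leg tops tuck under the beam, the beam's underside is 600 mm above the floor, and the feet are 460 mm apart outside-to-outside with the beam centred between them. The two leg pairs are set in 83 mm from either end of the beam.


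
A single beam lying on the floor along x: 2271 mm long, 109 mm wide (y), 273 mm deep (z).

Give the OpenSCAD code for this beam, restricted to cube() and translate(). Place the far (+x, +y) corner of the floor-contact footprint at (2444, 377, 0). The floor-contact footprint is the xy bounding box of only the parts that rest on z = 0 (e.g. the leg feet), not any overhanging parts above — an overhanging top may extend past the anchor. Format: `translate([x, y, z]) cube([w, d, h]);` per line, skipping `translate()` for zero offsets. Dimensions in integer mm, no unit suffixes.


translate([173, 268, 0]) cube([2271, 109, 273]);


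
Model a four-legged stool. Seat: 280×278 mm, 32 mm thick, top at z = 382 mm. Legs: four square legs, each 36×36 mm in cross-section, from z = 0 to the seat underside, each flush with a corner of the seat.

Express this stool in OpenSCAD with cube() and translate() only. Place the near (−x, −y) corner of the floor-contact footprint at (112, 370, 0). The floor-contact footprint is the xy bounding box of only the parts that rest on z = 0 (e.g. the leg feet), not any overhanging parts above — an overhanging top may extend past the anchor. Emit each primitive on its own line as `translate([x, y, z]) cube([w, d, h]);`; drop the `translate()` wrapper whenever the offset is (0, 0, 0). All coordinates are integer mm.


translate([112, 370, 350]) cube([280, 278, 32]);
translate([112, 370, 0]) cube([36, 36, 350]);
translate([356, 370, 0]) cube([36, 36, 350]);
translate([112, 612, 0]) cube([36, 36, 350]);
translate([356, 612, 0]) cube([36, 36, 350]);


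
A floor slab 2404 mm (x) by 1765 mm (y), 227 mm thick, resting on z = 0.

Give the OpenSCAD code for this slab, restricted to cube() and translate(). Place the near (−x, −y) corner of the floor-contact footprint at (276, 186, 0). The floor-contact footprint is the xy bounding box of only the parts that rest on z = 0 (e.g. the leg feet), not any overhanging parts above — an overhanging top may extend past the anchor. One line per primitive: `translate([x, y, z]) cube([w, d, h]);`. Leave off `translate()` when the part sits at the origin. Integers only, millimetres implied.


translate([276, 186, 0]) cube([2404, 1765, 227]);


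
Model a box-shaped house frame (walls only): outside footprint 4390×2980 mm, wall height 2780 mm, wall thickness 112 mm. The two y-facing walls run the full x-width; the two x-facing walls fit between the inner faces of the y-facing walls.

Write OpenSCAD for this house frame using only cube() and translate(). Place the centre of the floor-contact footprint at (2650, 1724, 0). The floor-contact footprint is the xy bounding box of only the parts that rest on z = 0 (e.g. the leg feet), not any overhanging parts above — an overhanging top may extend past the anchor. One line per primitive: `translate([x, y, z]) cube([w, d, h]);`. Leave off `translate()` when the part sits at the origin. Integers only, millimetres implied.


translate([455, 234, 0]) cube([4390, 112, 2780]);
translate([455, 3102, 0]) cube([4390, 112, 2780]);
translate([455, 346, 0]) cube([112, 2756, 2780]);
translate([4733, 346, 0]) cube([112, 2756, 2780]);


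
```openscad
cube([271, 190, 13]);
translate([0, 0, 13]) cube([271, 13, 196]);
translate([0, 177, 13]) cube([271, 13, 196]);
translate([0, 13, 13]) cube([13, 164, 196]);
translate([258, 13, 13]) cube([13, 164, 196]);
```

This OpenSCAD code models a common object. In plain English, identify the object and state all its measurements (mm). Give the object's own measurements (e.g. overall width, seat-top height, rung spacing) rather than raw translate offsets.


An open-topped rectangular box: outside dimensions 271×190×209 mm, with a uniform wall and base thickness of 13 mm. The base is a full 271×190 slab on the floor; four walls sit on top of the base. The front and back walls (the −y and +y sides) span the full width; the two side walls fit between them.


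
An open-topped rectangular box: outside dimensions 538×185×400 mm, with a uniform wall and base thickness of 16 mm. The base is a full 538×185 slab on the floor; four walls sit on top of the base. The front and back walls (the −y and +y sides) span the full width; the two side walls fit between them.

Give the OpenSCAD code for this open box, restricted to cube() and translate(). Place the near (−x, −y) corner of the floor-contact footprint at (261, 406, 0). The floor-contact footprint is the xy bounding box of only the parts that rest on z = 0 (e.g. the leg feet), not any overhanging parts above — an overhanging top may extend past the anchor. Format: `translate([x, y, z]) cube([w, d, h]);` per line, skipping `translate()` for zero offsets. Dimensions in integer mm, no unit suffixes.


translate([261, 406, 0]) cube([538, 185, 16]);
translate([261, 406, 16]) cube([538, 16, 384]);
translate([261, 575, 16]) cube([538, 16, 384]);
translate([261, 422, 16]) cube([16, 153, 384]);
translate([783, 422, 16]) cube([16, 153, 384]);


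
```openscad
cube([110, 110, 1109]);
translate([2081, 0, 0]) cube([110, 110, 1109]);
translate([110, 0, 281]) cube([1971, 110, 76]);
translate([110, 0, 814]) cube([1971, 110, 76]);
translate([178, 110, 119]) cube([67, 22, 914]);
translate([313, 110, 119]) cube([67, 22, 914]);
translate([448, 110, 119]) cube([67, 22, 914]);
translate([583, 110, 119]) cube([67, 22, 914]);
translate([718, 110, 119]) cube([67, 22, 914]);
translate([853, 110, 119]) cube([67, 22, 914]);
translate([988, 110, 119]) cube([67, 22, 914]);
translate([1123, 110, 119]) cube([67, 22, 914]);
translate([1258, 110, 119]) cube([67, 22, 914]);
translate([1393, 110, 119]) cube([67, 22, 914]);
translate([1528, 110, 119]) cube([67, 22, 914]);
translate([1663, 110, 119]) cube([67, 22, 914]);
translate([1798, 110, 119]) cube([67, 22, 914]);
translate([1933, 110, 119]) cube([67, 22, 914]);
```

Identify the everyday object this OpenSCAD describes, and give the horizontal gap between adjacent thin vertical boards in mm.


A fence section. The picket gap is 68 mm.

Two posts, two rails, 14 pickets — a fence section. Span 1971 mm holds 14 pickets of 67 mm with 15 equal gaps: ⌊(1971 − 14·67) / 15⌋ = 68 mm.


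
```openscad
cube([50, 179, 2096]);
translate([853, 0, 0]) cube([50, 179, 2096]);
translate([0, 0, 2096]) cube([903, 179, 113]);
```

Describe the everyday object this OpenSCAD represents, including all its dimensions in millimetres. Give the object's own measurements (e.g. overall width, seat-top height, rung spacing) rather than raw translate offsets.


A door frame. The clear opening is 803 mm wide and 2096 mm high. Two 50 mm wide jambs, 179 mm deep, stand either side of the opening from the floor to the top of the opening. A 113 mm thick head sits across the top of both jambs, spanning the full outside width of the frame.


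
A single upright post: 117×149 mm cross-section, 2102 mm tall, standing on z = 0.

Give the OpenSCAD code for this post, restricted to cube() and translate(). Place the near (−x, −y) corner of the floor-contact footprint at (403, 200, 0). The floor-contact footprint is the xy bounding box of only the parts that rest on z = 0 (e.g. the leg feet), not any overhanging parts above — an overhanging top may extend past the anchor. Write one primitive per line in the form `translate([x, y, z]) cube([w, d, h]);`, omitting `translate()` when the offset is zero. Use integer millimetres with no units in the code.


translate([403, 200, 0]) cube([117, 149, 2102]);


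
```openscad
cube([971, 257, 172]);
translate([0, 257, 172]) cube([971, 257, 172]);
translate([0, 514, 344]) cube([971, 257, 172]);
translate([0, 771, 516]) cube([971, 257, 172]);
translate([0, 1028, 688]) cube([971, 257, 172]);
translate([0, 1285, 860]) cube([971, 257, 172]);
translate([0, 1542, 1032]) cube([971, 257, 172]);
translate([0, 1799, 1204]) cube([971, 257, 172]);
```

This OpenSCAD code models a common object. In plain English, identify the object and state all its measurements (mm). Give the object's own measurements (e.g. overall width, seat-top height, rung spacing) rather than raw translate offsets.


A straight staircase of 8 solid steps. Each step is 971 mm wide (x), 257 mm deep (y, the going) and 172 mm tall (the rise). The first step rests on the floor; each subsequent step sits one going further in +y and one rise higher in +z, directly behind and above the previous step with no overlap.


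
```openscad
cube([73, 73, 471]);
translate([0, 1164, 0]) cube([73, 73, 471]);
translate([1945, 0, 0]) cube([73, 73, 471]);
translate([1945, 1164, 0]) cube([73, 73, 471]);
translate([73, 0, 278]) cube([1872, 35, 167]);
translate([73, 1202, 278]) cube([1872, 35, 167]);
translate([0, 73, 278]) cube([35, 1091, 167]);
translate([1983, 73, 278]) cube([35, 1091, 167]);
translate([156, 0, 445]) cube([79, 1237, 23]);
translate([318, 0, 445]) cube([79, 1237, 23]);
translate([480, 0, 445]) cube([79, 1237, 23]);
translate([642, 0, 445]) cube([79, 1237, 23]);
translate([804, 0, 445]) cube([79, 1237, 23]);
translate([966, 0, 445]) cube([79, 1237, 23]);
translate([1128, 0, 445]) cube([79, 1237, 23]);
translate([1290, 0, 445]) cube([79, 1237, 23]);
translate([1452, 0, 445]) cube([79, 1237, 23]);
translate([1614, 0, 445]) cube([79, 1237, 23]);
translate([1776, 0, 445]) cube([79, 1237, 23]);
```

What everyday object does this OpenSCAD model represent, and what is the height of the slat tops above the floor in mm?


A bed frame. The slat-top height is 468 mm.

Four posts, four rails, and a row of slats — a bed frame. Slats sit on the rails at z = 278 + 167 = 445; with slat thickness 23, the top is 468 mm.


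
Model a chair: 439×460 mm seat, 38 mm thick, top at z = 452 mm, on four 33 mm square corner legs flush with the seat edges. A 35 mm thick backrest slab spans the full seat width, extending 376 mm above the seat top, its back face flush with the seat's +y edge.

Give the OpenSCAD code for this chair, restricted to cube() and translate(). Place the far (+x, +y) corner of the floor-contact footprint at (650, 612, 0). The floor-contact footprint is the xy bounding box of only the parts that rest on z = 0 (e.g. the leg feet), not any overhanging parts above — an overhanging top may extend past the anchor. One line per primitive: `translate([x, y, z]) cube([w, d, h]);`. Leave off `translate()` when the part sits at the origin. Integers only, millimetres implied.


// leg_h = 452 - 38 = 414
translate([211, 152, 414]) cube([439, 460, 38]);
translate([211, 152, 0]) cube([33, 33, 414]);
translate([617, 152, 0]) cube([33, 33, 414]);
translate([211, 579, 0]) cube([33, 33, 414]);
translate([617, 579, 0]) cube([33, 33, 414]);
translate([211, 577, 452]) cube([439, 35, 376]);


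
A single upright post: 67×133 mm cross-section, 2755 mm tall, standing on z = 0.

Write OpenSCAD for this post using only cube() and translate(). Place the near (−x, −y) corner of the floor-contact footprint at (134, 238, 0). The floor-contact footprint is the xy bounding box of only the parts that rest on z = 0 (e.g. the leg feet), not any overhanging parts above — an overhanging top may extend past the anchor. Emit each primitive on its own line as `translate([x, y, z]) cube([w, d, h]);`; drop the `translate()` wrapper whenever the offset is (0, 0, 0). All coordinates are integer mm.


translate([134, 238, 0]) cube([67, 133, 2755]);


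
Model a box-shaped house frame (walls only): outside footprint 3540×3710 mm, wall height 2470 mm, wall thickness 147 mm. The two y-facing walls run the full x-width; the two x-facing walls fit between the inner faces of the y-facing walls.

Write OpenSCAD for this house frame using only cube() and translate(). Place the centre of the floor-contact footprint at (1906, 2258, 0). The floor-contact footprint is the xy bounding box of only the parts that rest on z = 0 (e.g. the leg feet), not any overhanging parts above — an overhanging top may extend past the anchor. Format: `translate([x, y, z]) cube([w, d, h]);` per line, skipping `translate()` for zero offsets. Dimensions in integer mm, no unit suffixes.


translate([136, 403, 0]) cube([3540, 147, 2470]);
translate([136, 3966, 0]) cube([3540, 147, 2470]);
translate([136, 550, 0]) cube([147, 3416, 2470]);
translate([3529, 550, 0]) cube([147, 3416, 2470]);


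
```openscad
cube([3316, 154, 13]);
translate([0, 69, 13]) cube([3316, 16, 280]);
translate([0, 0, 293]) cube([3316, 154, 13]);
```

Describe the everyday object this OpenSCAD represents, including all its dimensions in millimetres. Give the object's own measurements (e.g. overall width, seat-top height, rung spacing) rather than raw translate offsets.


An I-beam lying along x, 3316 mm long. Overall section height 306 mm. Two flanges 154 mm wide (y) and 13 mm thick, one on the floor and one at the top; a web 16 mm thick runs between them, centred on the flange width.


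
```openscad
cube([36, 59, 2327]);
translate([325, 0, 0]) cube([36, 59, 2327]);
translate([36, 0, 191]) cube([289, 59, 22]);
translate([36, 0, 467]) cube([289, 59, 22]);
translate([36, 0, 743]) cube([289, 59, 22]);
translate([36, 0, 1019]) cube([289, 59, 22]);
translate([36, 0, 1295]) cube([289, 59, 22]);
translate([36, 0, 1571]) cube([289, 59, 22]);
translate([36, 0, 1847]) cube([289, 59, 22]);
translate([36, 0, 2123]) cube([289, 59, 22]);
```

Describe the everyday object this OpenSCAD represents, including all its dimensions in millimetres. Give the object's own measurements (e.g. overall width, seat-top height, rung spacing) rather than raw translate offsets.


A straight ladder. Two 36×59 mm vertical rails, 2327 mm tall, stand 361 mm apart (outside-to-outside) with their front faces coplanar on the −y side. 8 rungs, each 59 mm deep and 22 mm tall, span between the inner faces of the rails, front faces flush with the rails. The lowest rung's underside is at z = 191 mm and rungs are spaced 276 mm apart (underside to underside).


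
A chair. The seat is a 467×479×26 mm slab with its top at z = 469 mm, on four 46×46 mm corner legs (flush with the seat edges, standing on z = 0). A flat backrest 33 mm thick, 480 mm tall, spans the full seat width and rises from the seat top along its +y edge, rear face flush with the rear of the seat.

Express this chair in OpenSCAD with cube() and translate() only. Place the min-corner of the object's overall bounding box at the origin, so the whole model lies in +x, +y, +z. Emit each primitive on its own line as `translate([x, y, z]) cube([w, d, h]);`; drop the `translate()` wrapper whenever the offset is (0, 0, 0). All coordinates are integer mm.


// leg_h = 469 - 26 = 443
translate([0, 0, 443]) cube([467, 479, 26]);
cube([46, 46, 443]);
translate([421, 0, 0]) cube([46, 46, 443]);
translate([0, 433, 0]) cube([46, 46, 443]);
translate([421, 433, 0]) cube([46, 46, 443]);
translate([0, 446, 469]) cube([467, 33, 480]);


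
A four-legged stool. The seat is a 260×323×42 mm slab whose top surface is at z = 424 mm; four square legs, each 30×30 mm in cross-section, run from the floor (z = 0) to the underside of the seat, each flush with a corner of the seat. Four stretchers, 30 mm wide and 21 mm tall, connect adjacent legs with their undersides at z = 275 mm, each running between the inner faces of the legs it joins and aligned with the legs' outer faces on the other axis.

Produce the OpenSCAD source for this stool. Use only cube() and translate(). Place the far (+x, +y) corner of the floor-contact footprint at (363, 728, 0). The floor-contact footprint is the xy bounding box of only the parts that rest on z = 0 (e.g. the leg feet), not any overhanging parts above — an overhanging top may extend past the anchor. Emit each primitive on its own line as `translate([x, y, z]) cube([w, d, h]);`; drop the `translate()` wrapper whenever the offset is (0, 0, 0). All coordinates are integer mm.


// leg_h = 424 - 42 = 382
// stretcher span = 260 - 2*30 = 200
translate([103, 405, 382]) cube([260, 323, 42]);
translate([103, 405, 0]) cube([30, 30, 382]);
translate([333, 405, 0]) cube([30, 30, 382]);
translate([103, 698, 0]) cube([30, 30, 382]);
translate([333, 698, 0]) cube([30, 30, 382]);
translate([133, 405, 275]) cube([200, 30, 21]);
translate([133, 698, 275]) cube([200, 30, 21]);
translate([103, 435, 275]) cube([30, 263, 21]);
translate([333, 435, 275]) cube([30, 263, 21]);


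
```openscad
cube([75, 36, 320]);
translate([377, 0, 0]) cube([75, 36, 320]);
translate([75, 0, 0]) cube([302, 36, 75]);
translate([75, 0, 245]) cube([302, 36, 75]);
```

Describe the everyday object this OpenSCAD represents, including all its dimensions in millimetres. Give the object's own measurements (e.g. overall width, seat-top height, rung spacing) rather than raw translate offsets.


A rectangular picture frame lying in the x–z plane (depth along y). The opening is 302 mm wide (x) by 170 mm tall (z), surrounded by a border 75 mm wide on all four sides. The frame is 36 mm deep and is made of two full-height vertical stiles with two horizontal rails fitted between them.


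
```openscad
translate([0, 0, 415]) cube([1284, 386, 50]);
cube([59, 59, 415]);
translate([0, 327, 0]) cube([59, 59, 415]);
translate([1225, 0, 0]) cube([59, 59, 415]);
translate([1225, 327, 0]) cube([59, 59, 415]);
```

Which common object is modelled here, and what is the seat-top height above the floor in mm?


A bench. The seat-top height is 465 mm.

A long slab on four corner posts — a bench. The slab sits at z = 415 with thickness 50, so the top is 415 + 50 = 465 mm.


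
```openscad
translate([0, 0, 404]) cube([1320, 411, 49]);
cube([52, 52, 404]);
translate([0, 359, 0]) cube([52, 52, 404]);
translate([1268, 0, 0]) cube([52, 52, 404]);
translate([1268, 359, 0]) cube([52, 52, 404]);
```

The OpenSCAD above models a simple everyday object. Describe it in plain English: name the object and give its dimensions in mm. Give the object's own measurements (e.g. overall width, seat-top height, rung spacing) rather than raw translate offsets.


A long wooden bench with a 1320 mm (x) × 411 mm (y) seat, 49 mm thick, its top surface 453 mm above the floor. Four 52 mm square legs at the seat corners, flush with the edges, run from z = 0 to the seat underside.


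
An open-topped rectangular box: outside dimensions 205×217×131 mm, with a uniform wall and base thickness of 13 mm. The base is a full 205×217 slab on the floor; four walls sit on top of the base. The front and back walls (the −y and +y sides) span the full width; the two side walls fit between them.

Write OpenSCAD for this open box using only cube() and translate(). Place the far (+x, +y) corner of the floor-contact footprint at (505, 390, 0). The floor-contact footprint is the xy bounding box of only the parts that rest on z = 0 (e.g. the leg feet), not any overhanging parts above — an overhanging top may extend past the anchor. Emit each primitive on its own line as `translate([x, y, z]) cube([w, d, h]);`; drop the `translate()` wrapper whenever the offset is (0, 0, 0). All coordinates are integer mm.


translate([300, 173, 0]) cube([205, 217, 13]);
translate([300, 173, 13]) cube([205, 13, 118]);
translate([300, 377, 13]) cube([205, 13, 118]);
translate([300, 186, 13]) cube([13, 191, 118]);
translate([492, 186, 13]) cube([13, 191, 118]);


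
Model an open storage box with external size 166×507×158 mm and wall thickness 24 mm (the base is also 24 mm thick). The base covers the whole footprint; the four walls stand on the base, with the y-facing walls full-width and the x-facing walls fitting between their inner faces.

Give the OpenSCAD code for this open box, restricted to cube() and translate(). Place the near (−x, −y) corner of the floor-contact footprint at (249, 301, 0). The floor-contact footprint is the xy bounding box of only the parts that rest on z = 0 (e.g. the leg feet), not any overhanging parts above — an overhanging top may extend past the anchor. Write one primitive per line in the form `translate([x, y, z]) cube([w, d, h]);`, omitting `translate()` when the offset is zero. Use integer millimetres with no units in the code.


translate([249, 301, 0]) cube([166, 507, 24]);
translate([249, 301, 24]) cube([166, 24, 134]);
translate([249, 784, 24]) cube([166, 24, 134]);
translate([249, 325, 24]) cube([24, 459, 134]);
translate([391, 325, 24]) cube([24, 459, 134]);


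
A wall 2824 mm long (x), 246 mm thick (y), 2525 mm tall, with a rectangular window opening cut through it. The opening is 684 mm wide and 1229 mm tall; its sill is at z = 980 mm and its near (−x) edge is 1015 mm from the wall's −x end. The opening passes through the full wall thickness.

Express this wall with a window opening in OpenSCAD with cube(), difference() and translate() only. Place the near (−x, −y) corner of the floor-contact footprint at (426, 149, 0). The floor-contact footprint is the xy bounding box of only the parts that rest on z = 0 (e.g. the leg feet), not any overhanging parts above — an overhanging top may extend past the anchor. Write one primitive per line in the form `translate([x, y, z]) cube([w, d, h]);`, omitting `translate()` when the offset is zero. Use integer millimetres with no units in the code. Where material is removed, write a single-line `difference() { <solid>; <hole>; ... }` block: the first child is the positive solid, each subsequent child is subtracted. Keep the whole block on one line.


difference() { translate([426, 149, 0]) cube([2824, 246, 2525]); translate([1441, 149, 980]) cube([684, 246, 1229]); }


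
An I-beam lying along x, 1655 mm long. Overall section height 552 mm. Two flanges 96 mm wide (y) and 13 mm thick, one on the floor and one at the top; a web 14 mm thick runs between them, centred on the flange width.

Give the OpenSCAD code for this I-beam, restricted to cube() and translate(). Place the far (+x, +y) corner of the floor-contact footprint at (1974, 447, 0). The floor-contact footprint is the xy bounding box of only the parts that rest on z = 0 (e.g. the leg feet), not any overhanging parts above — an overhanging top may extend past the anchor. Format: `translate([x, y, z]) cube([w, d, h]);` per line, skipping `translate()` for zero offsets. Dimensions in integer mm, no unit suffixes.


translate([319, 351, 0]) cube([1655, 96, 13]);
translate([319, 392, 13]) cube([1655, 14, 526]);
translate([319, 351, 539]) cube([1655, 96, 13]);


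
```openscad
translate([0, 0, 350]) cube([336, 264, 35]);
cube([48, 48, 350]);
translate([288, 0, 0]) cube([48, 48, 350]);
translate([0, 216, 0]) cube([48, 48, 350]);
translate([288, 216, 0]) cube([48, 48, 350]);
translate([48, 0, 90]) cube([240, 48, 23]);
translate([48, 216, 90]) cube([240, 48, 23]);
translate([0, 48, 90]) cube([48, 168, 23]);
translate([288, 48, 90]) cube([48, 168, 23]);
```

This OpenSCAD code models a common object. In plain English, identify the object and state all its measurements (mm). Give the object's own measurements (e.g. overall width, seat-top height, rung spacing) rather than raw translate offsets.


A four-legged stool. The seat is a 336×264×35 mm slab whose top surface is at z = 385 mm; four square legs, each 48×48 mm in cross-section, run from the floor (z = 0) to the underside of the seat, each flush with a corner of the seat. Four stretchers, 48 mm wide and 23 mm tall, connect adjacent legs with their undersides at z = 90 mm, each running between the inner faces of the legs it joins and aligned with the legs' outer faces on the other axis.


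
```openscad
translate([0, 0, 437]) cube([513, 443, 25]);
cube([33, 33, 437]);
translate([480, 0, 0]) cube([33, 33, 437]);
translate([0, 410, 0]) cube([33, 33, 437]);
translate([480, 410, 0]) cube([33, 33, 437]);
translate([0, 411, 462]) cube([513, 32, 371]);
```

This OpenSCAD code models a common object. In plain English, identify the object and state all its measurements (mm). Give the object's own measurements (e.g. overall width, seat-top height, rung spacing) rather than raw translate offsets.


A chair. The seat is a 513×443×25 mm slab with its top at z = 462 mm, on four 33×33 mm corner legs (flush with the seat edges, standing on z = 0). A flat backrest 32 mm thick, 371 mm tall, spans the full seat width and rises from the seat top along its +y edge, rear face flush with the rear of the seat.


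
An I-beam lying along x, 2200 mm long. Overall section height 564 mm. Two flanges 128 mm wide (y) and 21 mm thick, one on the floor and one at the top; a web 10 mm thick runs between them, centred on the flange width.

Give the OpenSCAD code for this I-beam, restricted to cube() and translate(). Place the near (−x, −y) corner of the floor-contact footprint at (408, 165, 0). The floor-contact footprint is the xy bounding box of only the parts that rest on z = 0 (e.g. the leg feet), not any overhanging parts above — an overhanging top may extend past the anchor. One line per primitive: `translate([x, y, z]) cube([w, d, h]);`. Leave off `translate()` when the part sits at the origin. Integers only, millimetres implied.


translate([408, 165, 0]) cube([2200, 128, 21]);
translate([408, 224, 21]) cube([2200, 10, 522]);
translate([408, 165, 543]) cube([2200, 128, 21]);


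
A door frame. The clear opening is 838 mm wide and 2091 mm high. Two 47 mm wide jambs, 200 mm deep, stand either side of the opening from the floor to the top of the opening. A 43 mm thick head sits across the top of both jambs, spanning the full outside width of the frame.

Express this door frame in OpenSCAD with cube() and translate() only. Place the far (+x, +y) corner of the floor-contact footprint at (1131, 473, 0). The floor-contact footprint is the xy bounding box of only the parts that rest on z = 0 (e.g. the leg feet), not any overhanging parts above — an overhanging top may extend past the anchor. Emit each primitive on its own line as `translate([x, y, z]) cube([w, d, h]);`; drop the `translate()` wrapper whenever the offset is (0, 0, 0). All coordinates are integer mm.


translate([199, 273, 0]) cube([47, 200, 2091]);
translate([1084, 273, 0]) cube([47, 200, 2091]);
translate([199, 273, 2091]) cube([932, 200, 43]);


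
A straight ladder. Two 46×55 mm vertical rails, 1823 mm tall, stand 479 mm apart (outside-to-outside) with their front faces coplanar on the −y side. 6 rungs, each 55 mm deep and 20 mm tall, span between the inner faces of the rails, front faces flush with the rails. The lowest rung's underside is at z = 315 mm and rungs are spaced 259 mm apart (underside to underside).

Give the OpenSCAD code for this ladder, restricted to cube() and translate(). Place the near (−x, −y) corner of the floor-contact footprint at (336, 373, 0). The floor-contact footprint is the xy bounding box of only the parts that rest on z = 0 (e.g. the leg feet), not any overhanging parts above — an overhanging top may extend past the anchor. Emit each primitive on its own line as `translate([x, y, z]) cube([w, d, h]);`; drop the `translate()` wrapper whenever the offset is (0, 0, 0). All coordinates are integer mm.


translate([336, 373, 0]) cube([46, 55, 1823]);
translate([769, 373, 0]) cube([46, 55, 1823]);
translate([382, 373, 315]) cube([387, 55, 20]);
translate([382, 373, 574]) cube([387, 55, 20]);
translate([382, 373, 833]) cube([387, 55, 20]);
translate([382, 373, 1092]) cube([387, 55, 20]);
translate([382, 373, 1351]) cube([387, 55, 20]);
translate([382, 373, 1610]) cube([387, 55, 20]);


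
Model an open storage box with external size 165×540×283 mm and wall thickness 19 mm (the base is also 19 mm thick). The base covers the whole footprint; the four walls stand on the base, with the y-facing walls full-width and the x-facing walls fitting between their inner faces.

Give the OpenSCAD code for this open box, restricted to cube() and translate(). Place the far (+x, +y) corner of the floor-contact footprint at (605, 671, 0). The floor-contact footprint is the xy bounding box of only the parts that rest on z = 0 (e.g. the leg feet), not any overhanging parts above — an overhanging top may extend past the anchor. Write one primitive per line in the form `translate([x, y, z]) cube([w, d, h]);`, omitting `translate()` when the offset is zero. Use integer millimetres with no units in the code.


translate([440, 131, 0]) cube([165, 540, 19]);
translate([440, 131, 19]) cube([165, 19, 264]);
translate([440, 652, 19]) cube([165, 19, 264]);
translate([440, 150, 19]) cube([19, 502, 264]);
translate([586, 150, 19]) cube([19, 502, 264]);


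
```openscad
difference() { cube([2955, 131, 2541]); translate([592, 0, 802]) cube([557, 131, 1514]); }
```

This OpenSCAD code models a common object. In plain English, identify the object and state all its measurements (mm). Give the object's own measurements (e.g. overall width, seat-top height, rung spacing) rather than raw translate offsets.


A wall 2955 mm long (x), 131 mm thick (y), 2541 mm tall, with a rectangular window opening cut through it. The opening is 557 mm wide and 1514 mm tall; its sill is at z = 802 mm and its near (−x) edge is 592 mm from the wall's −x end. The opening passes through the full wall thickness.


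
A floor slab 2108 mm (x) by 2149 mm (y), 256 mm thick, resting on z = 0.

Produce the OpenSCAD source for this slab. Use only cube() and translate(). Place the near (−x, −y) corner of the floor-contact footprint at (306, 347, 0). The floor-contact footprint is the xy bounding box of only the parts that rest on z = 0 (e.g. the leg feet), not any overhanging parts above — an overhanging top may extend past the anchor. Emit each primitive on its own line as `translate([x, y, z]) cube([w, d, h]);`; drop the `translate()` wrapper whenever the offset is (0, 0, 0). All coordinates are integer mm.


translate([306, 347, 0]) cube([2108, 2149, 256]);


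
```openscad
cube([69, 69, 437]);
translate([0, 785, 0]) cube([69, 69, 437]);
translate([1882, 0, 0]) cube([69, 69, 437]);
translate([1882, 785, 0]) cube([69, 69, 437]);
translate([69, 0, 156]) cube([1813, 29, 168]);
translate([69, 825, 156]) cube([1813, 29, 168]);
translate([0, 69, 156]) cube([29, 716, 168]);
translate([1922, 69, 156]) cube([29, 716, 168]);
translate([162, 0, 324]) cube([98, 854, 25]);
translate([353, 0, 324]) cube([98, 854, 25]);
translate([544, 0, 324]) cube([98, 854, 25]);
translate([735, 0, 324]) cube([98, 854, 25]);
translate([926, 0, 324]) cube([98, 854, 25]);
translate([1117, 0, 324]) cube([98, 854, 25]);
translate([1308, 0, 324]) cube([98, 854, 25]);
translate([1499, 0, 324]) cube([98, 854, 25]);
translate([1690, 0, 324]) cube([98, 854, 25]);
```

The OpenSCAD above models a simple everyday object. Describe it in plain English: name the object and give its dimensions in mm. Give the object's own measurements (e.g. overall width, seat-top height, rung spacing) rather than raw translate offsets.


A bed frame 1951 mm long (x) by 854 mm wide (y). Four 69×69 mm corner posts, 437 mm tall, at the corners of the footprint. Four rails of 29 mm thickness and 168 mm height run between adjacent posts with their undersides at z = 156 mm, their outer faces flush with the outside of the frame (the two x-running rails run between the posts' inner faces; the two y-running rails run between the posts' inner faces). 9 slats, each 98 mm wide (x) and 25 mm thick, lie across the top of the two x-running rails, running the full 854 mm width of the frame in y; along x they sit between the end posts with a 93 mm gap after the −x posts and between neighbouring slats, leaving 94 mm before the +x posts.


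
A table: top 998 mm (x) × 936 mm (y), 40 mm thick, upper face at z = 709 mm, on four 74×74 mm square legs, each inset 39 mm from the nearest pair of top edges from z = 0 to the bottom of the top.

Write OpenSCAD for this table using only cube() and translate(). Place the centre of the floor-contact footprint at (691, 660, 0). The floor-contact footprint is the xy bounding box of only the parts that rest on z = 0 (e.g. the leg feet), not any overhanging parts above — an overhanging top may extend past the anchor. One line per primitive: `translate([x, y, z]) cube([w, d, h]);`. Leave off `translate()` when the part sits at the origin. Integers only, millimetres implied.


// leg_h = 709 - 40 = 669
translate([192, 192, 669]) cube([998, 936, 40]);
translate([231, 231, 0]) cube([74, 74, 669]);
translate([1077, 231, 0]) cube([74, 74, 669]);
translate([231, 1015, 0]) cube([74, 74, 669]);
translate([1077, 1015, 0]) cube([74, 74, 669]);
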